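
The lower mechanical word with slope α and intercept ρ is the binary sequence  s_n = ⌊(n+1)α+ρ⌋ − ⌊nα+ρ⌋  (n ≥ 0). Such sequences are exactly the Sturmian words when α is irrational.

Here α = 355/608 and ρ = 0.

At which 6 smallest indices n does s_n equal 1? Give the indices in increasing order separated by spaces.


1 3 5 6 8 10

n=0: ⌊355/608⌋−⌊0/608⌋ = 0−0 = 0
n=1: ⌊710/608⌋−⌊355/608⌋ = 1−0 = 1  ← one
n=2: ⌊1065/608⌋−⌊710/608⌋ = 1−1 = 0
n=3: ⌊1420/608⌋−⌊1065/608⌋ = 2−1 = 1  ← one
n=4: ⌊1775/608⌋−⌊1420/608⌋ = 2−2 = 0
n=5: ⌊2130/608⌋−⌊1775/608⌋ = 3−2 = 1  ← one
n=6: ⌊2485/608⌋−⌊2130/608⌋ = 4−3 = 1  ← one
n=7: ⌊2840/608⌋−⌊2485/608⌋ = 4−4 = 0
n=8: ⌊3195/608⌋−⌊2840/608⌋ = 5−4 = 1  ← one
n=9: ⌊3550/608⌋−⌊3195/608⌋ = 5−5 = 0
n=10: ⌊3905/608⌋−⌊3550/608⌋ = 6−5 = 1  ← one
positions of the first 6 ones: 1 3 5 6 8 10


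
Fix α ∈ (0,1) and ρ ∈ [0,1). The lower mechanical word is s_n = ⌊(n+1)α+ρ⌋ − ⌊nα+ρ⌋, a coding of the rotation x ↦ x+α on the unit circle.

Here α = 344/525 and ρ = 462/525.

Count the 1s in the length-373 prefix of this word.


#1s = Σ_{n=0}^{372} s_n = Σ_{n=0}^{372} (⌊(n+1)α+ρ⌋ − ⌊nα+ρ⌋)
the sum telescopes: every ⌊nα+ρ⌋ with 0 < n < 373 appears once with + and once with −, leaving ⌊373α+ρ⌋ − ⌊0·α+ρ⌋
373α + ρ = (373·344 + 462) / 525 = 128774/525
ρ = 462/525
⌊128774/525⌋ = 245,  ⌊462/525⌋ = 0
#1s = 245 − 0 = 245

245


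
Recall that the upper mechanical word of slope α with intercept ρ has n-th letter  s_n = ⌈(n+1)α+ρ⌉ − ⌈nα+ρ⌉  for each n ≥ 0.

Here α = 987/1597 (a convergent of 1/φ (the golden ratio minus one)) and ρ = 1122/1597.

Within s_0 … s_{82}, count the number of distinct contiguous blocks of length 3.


t_n = ⌈(n·987+1122)/1597⌉ for n = 0 … 83:
  n=0…9: ⌈1122/1597⌉=1 ⌈2109/1597⌉=2 ⌈3096/1597⌉=2 ⌈4083/1597⌉=3 ⌈5070/1597⌉=4 ⌈6057/1597⌉=4 ⌈7044/1597⌉=5 ⌈8031/1597⌉=6 ⌈9018/1597⌉=6 ⌈10005/1597⌉=7
  n=10…19: ⌈10992/1597⌉=7 ⌈11979/1597⌉=8 ⌈12966/1597⌉=9 ⌈13953/1597⌉=9 ⌈14940/1597⌉=10 ⌈15927/1597⌉=10 ⌈16914/1597⌉=11 ⌈17901/1597⌉=12 ⌈18888/1597⌉=12 ⌈19875/1597⌉=13
  n=20…29: ⌈20862/1597⌉=14 ⌈21849/1597⌉=14 ⌈22836/1597⌉=15 ⌈23823/1597⌉=15 ⌈24810/1597⌉=16 ⌈25797/1597⌉=17 ⌈26784/1597⌉=17 ⌈27771/1597⌉=18 ⌈28758/1597⌉=19 ⌈29745/1597⌉=19
  n=30…39: ⌈30732/1597⌉=20 ⌈31719/1597⌉=20 ⌈32706/1597⌉=21 ⌈33693/1597⌉=22 ⌈34680/1597⌉=22 ⌈35667/1597⌉=23 ⌈36654/1597⌉=23 ⌈37641/1597⌉=24 ⌈38628/1597⌉=25 ⌈39615/1597⌉=25
  n=40…49: ⌈40602/1597⌉=26 ⌈41589/1597⌉=27 ⌈42576/1597⌉=27 ⌈43563/1597⌉=28 ⌈44550/1597⌉=28 ⌈45537/1597⌉=29 ⌈46524/1597⌉=30 ⌈47511/1597⌉=30 ⌈48498/1597⌉=31 ⌈49485/1597⌉=31
  n=50…59: ⌈50472/1597⌉=32 ⌈51459/1597⌉=33 ⌈52446/1597⌉=33 ⌈53433/1597⌉=34 ⌈54420/1597⌉=35 ⌈55407/1597⌉=35 ⌈56394/1597⌉=36 ⌈57381/1597⌉=36 ⌈58368/1597⌉=37 ⌈59355/1597⌉=38
  n=60…69: ⌈60342/1597⌉=38 ⌈61329/1597⌉=39 ⌈62316/1597⌉=40 ⌈63303/1597⌉=40 ⌈64290/1597⌉=41 ⌈65277/1597⌉=41 ⌈66264/1597⌉=42 ⌈67251/1597⌉=43 ⌈68238/1597⌉=43 ⌈69225/1597⌉=44
  n=70…79: ⌈70212/1597⌉=44 ⌈71199/1597⌉=45 ⌈72186/1597⌉=46 ⌈73173/1597⌉=46 ⌈74160/1597⌉=47 ⌈75147/1597⌉=48 ⌈76134/1597⌉=48 ⌈77121/1597⌉=49 ⌈78108/1597⌉=49 ⌈79095/1597⌉=50
  n=80…83: ⌈80082/1597⌉=51 ⌈81069/1597⌉=51 ⌈82056/1597⌉=52 ⌈83043/1597⌉=52
s_n = t_(n+1) − t_n for n = 0 … 82 gives
prefix = 10110110101101011011010110110101101011011010110101101101011011010110101101101011010
slide a length-3 window over [0..2] … [80..82] (81 windows); first occurrence of each distinct factor:
  [  0..  2] 101
  [  1..  3] 011
  [  2..  4] 110
  [  7..  9] 010
  (the other 77 windows repeat one of these)
distinct factors: {010, 011, 101, 110}
count = 4  (Sturmian bound for length 3 is 4)

4


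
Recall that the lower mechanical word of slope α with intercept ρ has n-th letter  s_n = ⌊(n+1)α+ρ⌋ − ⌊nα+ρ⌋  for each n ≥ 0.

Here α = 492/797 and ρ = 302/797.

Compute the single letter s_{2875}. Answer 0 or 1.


0

(n+1)α + ρ = (2876·492 + 302) / 797 = 1415294/797
nα + ρ     = (2875·492 + 302) / 797 = 1414802/797
⌊1415294/797⌋ = 1775,  ⌊1414802/797⌋ = 1775
s_{2875} = 1775 − 1775 = 0


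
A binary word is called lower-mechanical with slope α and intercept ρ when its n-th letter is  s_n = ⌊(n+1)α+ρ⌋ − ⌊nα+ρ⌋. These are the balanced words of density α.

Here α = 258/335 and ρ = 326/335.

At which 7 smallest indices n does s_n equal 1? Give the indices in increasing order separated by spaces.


n=0: ⌊584/335⌋−⌊326/335⌋ = 1−0 = 1  ← one
n=1: ⌊842/335⌋−⌊584/335⌋ = 2−1 = 1  ← one
n=2: ⌊1100/335⌋−⌊842/335⌋ = 3−2 = 1  ← one
n=3: ⌊1358/335⌋−⌊1100/335⌋ = 4−3 = 1  ← one
n=4: ⌊1616/335⌋−⌊1358/335⌋ = 4−4 = 0
n=5: ⌊1874/335⌋−⌊1616/335⌋ = 5−4 = 1  ← one
n=6: ⌊2132/335⌋−⌊1874/335⌋ = 6−5 = 1  ← one
n=7: ⌊2390/335⌋−⌊2132/335⌋ = 7−6 = 1  ← one
positions of the first 7 ones: 0 1 2 3 5 6 7

0 1 2 3 5 6 7


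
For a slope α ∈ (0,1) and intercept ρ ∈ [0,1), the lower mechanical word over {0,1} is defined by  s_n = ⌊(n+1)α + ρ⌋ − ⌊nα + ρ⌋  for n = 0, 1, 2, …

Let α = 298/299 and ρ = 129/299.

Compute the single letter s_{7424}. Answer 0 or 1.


1

(n+1)α + ρ = (7425·298 + 129) / 299 = 2212779/299
nα + ρ     = (7424·298 + 129) / 299 = 2212481/299
⌊2212779/299⌋ = 7400,  ⌊2212481/299⌋ = 7399
s_{7424} = 7400 − 7399 = 1


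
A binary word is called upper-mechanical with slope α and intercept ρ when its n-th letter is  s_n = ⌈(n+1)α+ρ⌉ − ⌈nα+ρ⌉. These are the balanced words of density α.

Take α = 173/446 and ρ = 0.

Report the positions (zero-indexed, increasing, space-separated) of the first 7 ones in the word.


n=0: ⌈173/446⌉−⌈0/446⌉ = 1−0 = 1  ← one
n=1: ⌈346/446⌉−⌈173/446⌉ = 1−1 = 0
n=2: ⌈519/446⌉−⌈346/446⌉ = 2−1 = 1  ← one
n=3: ⌈692/446⌉−⌈519/446⌉ = 2−2 = 0
n=4: ⌈865/446⌉−⌈692/446⌉ = 2−2 = 0
n=5: ⌈1038/446⌉−⌈865/446⌉ = 3−2 = 1  ← one
n=6: ⌈1211/446⌉−⌈1038/446⌉ = 3−3 = 0
n=7: ⌈1384/446⌉−⌈1211/446⌉ = 4−3 = 1  ← one
n=8: ⌈1557/446⌉−⌈1384/446⌉ = 4−4 = 0
n=9: ⌈1730/446⌉−⌈1557/446⌉ = 4−4 = 0
n=10: ⌈1903/446⌉−⌈1730/446⌉ = 5−4 = 1  ← one
n=11: ⌈2076/446⌉−⌈1903/446⌉ = 5−5 = 0
n=12: ⌈2249/446⌉−⌈2076/446⌉ = 6−5 = 1  ← one
n=13: ⌈2422/446⌉−⌈2249/446⌉ = 6−6 = 0
n=14: ⌈2595/446⌉−⌈2422/446⌉ = 6−6 = 0
n=15: ⌈2768/446⌉−⌈2595/446⌉ = 7−6 = 1  ← one
positions of the first 7 ones: 0 2 5 7 10 12 15

0 2 5 7 10 12 15


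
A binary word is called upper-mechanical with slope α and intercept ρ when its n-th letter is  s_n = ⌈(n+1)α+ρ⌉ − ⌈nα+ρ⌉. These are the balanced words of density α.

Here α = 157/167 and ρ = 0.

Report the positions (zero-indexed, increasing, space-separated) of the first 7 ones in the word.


0 1 2 3 4 5 6

n=0: ⌈157/167⌉−⌈0/167⌉ = 1−0 = 1  ← one
n=1: ⌈314/167⌉−⌈157/167⌉ = 2−1 = 1  ← one
n=2: ⌈471/167⌉−⌈314/167⌉ = 3−2 = 1  ← one
n=3: ⌈628/167⌉−⌈471/167⌉ = 4−3 = 1  ← one
n=4: ⌈785/167⌉−⌈628/167⌉ = 5−4 = 1  ← one
n=5: ⌈942/167⌉−⌈785/167⌉ = 6−5 = 1  ← one
n=6: ⌈1099/167⌉−⌈942/167⌉ = 7−6 = 1  ← one
positions of the first 7 ones: 0 1 2 3 4 5 6


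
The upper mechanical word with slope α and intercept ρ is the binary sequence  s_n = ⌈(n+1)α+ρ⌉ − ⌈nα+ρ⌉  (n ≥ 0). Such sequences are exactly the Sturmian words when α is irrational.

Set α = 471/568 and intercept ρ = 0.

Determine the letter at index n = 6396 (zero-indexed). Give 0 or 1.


1

(n+1)α + ρ = (6397·471) / 568 = 3012987/568
nα + ρ     = (6396·471) / 568 = 3012516/568
⌈3012987/568⌉ = 5305,  ⌈3012516/568⌉ = 5304
s_{6396} = 5305 − 5304 = 1


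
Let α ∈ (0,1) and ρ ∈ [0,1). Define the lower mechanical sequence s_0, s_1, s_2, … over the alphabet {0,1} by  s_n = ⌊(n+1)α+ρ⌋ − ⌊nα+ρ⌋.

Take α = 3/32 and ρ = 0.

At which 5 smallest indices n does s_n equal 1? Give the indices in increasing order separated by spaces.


10 21 31 42 53

n=0: ⌊3/32⌋−⌊0/32⌋ = 0−0 = 0
n=1: ⌊6/32⌋−⌊3/32⌋ = 0−0 = 0
n=2: ⌊9/32⌋−⌊6/32⌋ = 0−0 = 0
n=3: ⌊12/32⌋−⌊9/32⌋ = 0−0 = 0
n=4: ⌊15/32⌋−⌊12/32⌋ = 0−0 = 0
n=5: ⌊18/32⌋−⌊15/32⌋ = 0−0 = 0
n=6: ⌊21/32⌋−⌊18/32⌋ = 0−0 = 0
n=7: ⌊24/32⌋−⌊21/32⌋ = 0−0 = 0
n=8: ⌊27/32⌋−⌊24/32⌋ = 0−0 = 0
n=9: ⌊30/32⌋−⌊27/32⌋ = 0−0 = 0
n=10: ⌊33/32⌋−⌊30/32⌋ = 1−0 = 1  ← one
n=11: ⌊36/32⌋−⌊33/32⌋ = 1−1 = 0
n=12: ⌊39/32⌋−⌊36/32⌋ = 1−1 = 0
n=13: ⌊42/32⌋−⌊39/32⌋ = 1−1 = 0
n=14: ⌊45/32⌋−⌊42/32⌋ = 1−1 = 0
n=15: ⌊48/32⌋−⌊45/32⌋ = 1−1 = 0
n=16: ⌊51/32⌋−⌊48/32⌋ = 1−1 = 0
n=17: ⌊54/32⌋−⌊51/32⌋ = 1−1 = 0
n=18: ⌊57/32⌋−⌊54/32⌋ = 1−1 = 0
n=19: ⌊60/32⌋−⌊57/32⌋ = 1−1 = 0
n=20: ⌊63/32⌋−⌊60/32⌋ = 1−1 = 0
n=21: ⌊66/32⌋−⌊63/32⌋ = 2−1 = 1  ← one
n=22: ⌊69/32⌋−⌊66/32⌋ = 2−2 = 0
n=23: ⌊72/32⌋−⌊69/32⌋ = 2−2 = 0
n=24: ⌊75/32⌋−⌊72/32⌋ = 2−2 = 0
n=25: ⌊78/32⌋−⌊75/32⌋ = 2−2 = 0
n=26: ⌊81/32⌋−⌊78/32⌋ = 2−2 = 0
n=27: ⌊84/32⌋−⌊81/32⌋ = 2−2 = 0
n=28: ⌊87/32⌋−⌊84/32⌋ = 2−2 = 0
n=29: ⌊90/32⌋−⌊87/32⌋ = 2−2 = 0
n=30: ⌊93/32⌋−⌊90/32⌋ = 2−2 = 0
n=31: ⌊96/32⌋−⌊93/32⌋ = 3−2 = 1  ← one
n=32: ⌊99/32⌋−⌊96/32⌋ = 3−3 = 0
n=33: ⌊102/32⌋−⌊99/32⌋ = 3−3 = 0
n=34: ⌊105/32⌋−⌊102/32⌋ = 3−3 = 0
n=35: ⌊108/32⌋−⌊105/32⌋ = 3−3 = 0
n=36: ⌊111/32⌋−⌊108/32⌋ = 3−3 = 0
n=37: ⌊114/32⌋−⌊111/32⌋ = 3−3 = 0
n=38: ⌊117/32⌋−⌊114/32⌋ = 3−3 = 0
n=39: ⌊120/32⌋−⌊117/32⌋ = 3−3 = 0
n=40: ⌊123/32⌋−⌊120/32⌋ = 3−3 = 0
n=41: ⌊126/32⌋−⌊123/32⌋ = 3−3 = 0
n=42: ⌊129/32⌋−⌊126/32⌋ = 4−3 = 1  ← one
n=43: ⌊132/32⌋−⌊129/32⌋ = 4−4 = 0
n=44: ⌊135/32⌋−⌊132/32⌋ = 4−4 = 0
n=45: ⌊138/32⌋−⌊135/32⌋ = 4−4 = 0
n=46: ⌊141/32⌋−⌊138/32⌋ = 4−4 = 0
n=47: ⌊144/32⌋−⌊141/32⌋ = 4−4 = 0
n=48: ⌊147/32⌋−⌊144/32⌋ = 4−4 = 0
n=49: ⌊150/32⌋−⌊147/32⌋ = 4−4 = 0
n=50: ⌊153/32⌋−⌊150/32⌋ = 4−4 = 0
n=51: ⌊156/32⌋−⌊153/32⌋ = 4−4 = 0
n=52: ⌊159/32⌋−⌊156/32⌋ = 4−4 = 0
n=53: ⌊162/32⌋−⌊159/32⌋ = 5−4 = 1  ← one
positions of the first 5 ones: 10 21 31 42 53


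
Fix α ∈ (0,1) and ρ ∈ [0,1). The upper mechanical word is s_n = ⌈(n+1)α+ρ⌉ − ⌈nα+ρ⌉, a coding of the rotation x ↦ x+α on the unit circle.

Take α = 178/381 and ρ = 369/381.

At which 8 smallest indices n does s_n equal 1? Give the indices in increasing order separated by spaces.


n=0: ⌈547/381⌉−⌈369/381⌉ = 2−1 = 1  ← one
n=1: ⌈725/381⌉−⌈547/381⌉ = 2−2 = 0
n=2: ⌈903/381⌉−⌈725/381⌉ = 3−2 = 1  ← one
n=3: ⌈1081/381⌉−⌈903/381⌉ = 3−3 = 0
n=4: ⌈1259/381⌉−⌈1081/381⌉ = 4−3 = 1  ← one
n=5: ⌈1437/381⌉−⌈1259/381⌉ = 4−4 = 0
n=6: ⌈1615/381⌉−⌈1437/381⌉ = 5−4 = 1  ← one
n=7: ⌈1793/381⌉−⌈1615/381⌉ = 5−5 = 0
n=8: ⌈1971/381⌉−⌈1793/381⌉ = 6−5 = 1  ← one
n=9: ⌈2149/381⌉−⌈1971/381⌉ = 6−6 = 0
n=10: ⌈2327/381⌉−⌈2149/381⌉ = 7−6 = 1  ← one
n=11: ⌈2505/381⌉−⌈2327/381⌉ = 7−7 = 0
n=12: ⌈2683/381⌉−⌈2505/381⌉ = 8−7 = 1  ← one
n=13: ⌈2861/381⌉−⌈2683/381⌉ = 8−8 = 0
n=14: ⌈3039/381⌉−⌈2861/381⌉ = 8−8 = 0
n=15: ⌈3217/381⌉−⌈3039/381⌉ = 9−8 = 1  ← one
positions of the first 8 ones: 0 2 4 6 8 10 12 15

0 2 4 6 8 10 12 15


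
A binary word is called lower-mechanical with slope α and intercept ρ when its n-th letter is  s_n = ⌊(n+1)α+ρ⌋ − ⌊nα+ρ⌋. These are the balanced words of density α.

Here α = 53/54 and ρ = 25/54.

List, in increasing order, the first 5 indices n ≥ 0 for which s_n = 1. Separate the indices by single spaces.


n=0: ⌊78/54⌋−⌊25/54⌋ = 1−0 = 1  ← one
n=1: ⌊131/54⌋−⌊78/54⌋ = 2−1 = 1  ← one
n=2: ⌊184/54⌋−⌊131/54⌋ = 3−2 = 1  ← one
n=3: ⌊237/54⌋−⌊184/54⌋ = 4−3 = 1  ← one
n=4: ⌊290/54⌋−⌊237/54⌋ = 5−4 = 1  ← one
positions of the first 5 ones: 0 1 2 3 4

0 1 2 3 4


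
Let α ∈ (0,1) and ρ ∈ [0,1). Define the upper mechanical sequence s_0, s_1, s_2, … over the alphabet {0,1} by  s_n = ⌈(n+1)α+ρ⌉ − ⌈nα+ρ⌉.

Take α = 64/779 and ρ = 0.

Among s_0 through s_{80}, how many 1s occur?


7

#1s = Σ_{n=0}^{80} s_n = Σ_{n=0}^{80} (⌈(n+1)α+ρ⌉ − ⌈nα+ρ⌉)
the sum telescopes: every ⌈nα+ρ⌉ with 0 < n < 81 appears once with + and once with −, leaving ⌈81α+ρ⌉ − ⌈0·α+ρ⌉
81α + ρ = (81·64) / 779 = 5184/779
ρ = 0/779
⌈5184/779⌉ = 7,  ⌈0/779⌉ = 0
#1s = 7 − 0 = 7


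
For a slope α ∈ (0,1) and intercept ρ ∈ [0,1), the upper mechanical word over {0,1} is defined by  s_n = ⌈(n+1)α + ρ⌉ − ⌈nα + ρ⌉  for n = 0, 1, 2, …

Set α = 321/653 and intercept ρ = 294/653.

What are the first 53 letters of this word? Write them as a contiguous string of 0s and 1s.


n=0: ⌈(1·321+294)/653⌉ − ⌈(0·321+294)/653⌉ = ⌈615/653⌉ − ⌈294/653⌉ = 1 − 1 = 0
n=1: ⌈(2·321+294)/653⌉ − ⌈(1·321+294)/653⌉ = ⌈936/653⌉ − ⌈615/653⌉ = 2 − 1 = 1
n=2: ⌈(3·321+294)/653⌉ − ⌈(2·321+294)/653⌉ = ⌈1257/653⌉ − ⌈936/653⌉ = 2 − 2 = 0
n=3: ⌈(4·321+294)/653⌉ − ⌈(3·321+294)/653⌉ = ⌈1578/653⌉ − ⌈1257/653⌉ = 3 − 2 = 1
n=4: ⌈(5·321+294)/653⌉ − ⌈(4·321+294)/653⌉ = ⌈1899/653⌉ − ⌈1578/653⌉ = 3 − 3 = 0
n=5: ⌈(6·321+294)/653⌉ − ⌈(5·321+294)/653⌉ = ⌈2220/653⌉ − ⌈1899/653⌉ = 4 − 3 = 1
n=6: ⌈(7·321+294)/653⌉ − ⌈(6·321+294)/653⌉ = ⌈2541/653⌉ − ⌈2220/653⌉ = 4 − 4 = 0
n=7: ⌈(8·321+294)/653⌉ − ⌈(7·321+294)/653⌉ = ⌈2862/653⌉ − ⌈2541/653⌉ = 5 − 4 = 1
n=8: ⌈(9·321+294)/653⌉ − ⌈(8·321+294)/653⌉ = ⌈3183/653⌉ − ⌈2862/653⌉ = 5 − 5 = 0
n=9: ⌈(10·321+294)/653⌉ − ⌈(9·321+294)/653⌉ = ⌈3504/653⌉ − ⌈3183/653⌉ = 6 − 5 = 1
n=10: ⌈(11·321+294)/653⌉ − ⌈(10·321+294)/653⌉ = ⌈3825/653⌉ − ⌈3504/653⌉ = 6 − 6 = 0
n=11: ⌈(12·321+294)/653⌉ − ⌈(11·321+294)/653⌉ = ⌈4146/653⌉ − ⌈3825/653⌉ = 7 − 6 = 1
n=12: ⌈(13·321+294)/653⌉ − ⌈(12·321+294)/653⌉ = ⌈4467/653⌉ − ⌈4146/653⌉ = 7 − 7 = 0
n=13: ⌈(14·321+294)/653⌉ − ⌈(13·321+294)/653⌉ = ⌈4788/653⌉ − ⌈4467/653⌉ = 8 − 7 = 1
n=14: ⌈(15·321+294)/653⌉ − ⌈(14·321+294)/653⌉ = ⌈5109/653⌉ − ⌈4788/653⌉ = 8 − 8 = 0
n=15: ⌈(16·321+294)/653⌉ − ⌈(15·321+294)/653⌉ = ⌈5430/653⌉ − ⌈5109/653⌉ = 9 − 8 = 1
n=16: ⌈(17·321+294)/653⌉ − ⌈(16·321+294)/653⌉ = ⌈5751/653⌉ − ⌈5430/653⌉ = 9 − 9 = 0
n=17: ⌈(18·321+294)/653⌉ − ⌈(17·321+294)/653⌉ = ⌈6072/653⌉ − ⌈5751/653⌉ = 10 − 9 = 1
n=18: ⌈(19·321+294)/653⌉ − ⌈(18·321+294)/653⌉ = ⌈6393/653⌉ − ⌈6072/653⌉ = 10 − 10 = 0
n=19: ⌈(20·321+294)/653⌉ − ⌈(19·321+294)/653⌉ = ⌈6714/653⌉ − ⌈6393/653⌉ = 11 − 10 = 1
n=20: ⌈(21·321+294)/653⌉ − ⌈(20·321+294)/653⌉ = ⌈7035/653⌉ − ⌈6714/653⌉ = 11 − 11 = 0
n=21: ⌈(22·321+294)/653⌉ − ⌈(21·321+294)/653⌉ = ⌈7356/653⌉ − ⌈7035/653⌉ = 12 − 11 = 1
n=22: ⌈(23·321+294)/653⌉ − ⌈(22·321+294)/653⌉ = ⌈7677/653⌉ − ⌈7356/653⌉ = 12 − 12 = 0
n=23: ⌈(24·321+294)/653⌉ − ⌈(23·321+294)/653⌉ = ⌈7998/653⌉ − ⌈7677/653⌉ = 13 − 12 = 1
n=24: ⌈(25·321+294)/653⌉ − ⌈(24·321+294)/653⌉ = ⌈8319/653⌉ − ⌈7998/653⌉ = 13 − 13 = 0
n=25: ⌈(26·321+294)/653⌉ − ⌈(25·321+294)/653⌉ = ⌈8640/653⌉ − ⌈8319/653⌉ = 14 − 13 = 1
n=26: ⌈(27·321+294)/653⌉ − ⌈(26·321+294)/653⌉ = ⌈8961/653⌉ − ⌈8640/653⌉ = 14 − 14 = 0
n=27: ⌈(28·321+294)/653⌉ − ⌈(27·321+294)/653⌉ = ⌈9282/653⌉ − ⌈8961/653⌉ = 15 − 14 = 1
n=28: ⌈(29·321+294)/653⌉ − ⌈(28·321+294)/653⌉ = ⌈9603/653⌉ − ⌈9282/653⌉ = 15 − 15 = 0
n=29: ⌈(30·321+294)/653⌉ − ⌈(29·321+294)/653⌉ = ⌈9924/653⌉ − ⌈9603/653⌉ = 16 − 15 = 1
n=30: ⌈(31·321+294)/653⌉ − ⌈(30·321+294)/653⌉ = ⌈10245/653⌉ − ⌈9924/653⌉ = 16 − 16 = 0
n=31: ⌈(32·321+294)/653⌉ − ⌈(31·321+294)/653⌉ = ⌈10566/653⌉ − ⌈10245/653⌉ = 17 − 16 = 1
n=32: ⌈(33·321+294)/653⌉ − ⌈(32·321+294)/653⌉ = ⌈10887/653⌉ − ⌈10566/653⌉ = 17 − 17 = 0
n=33: ⌈(34·321+294)/653⌉ − ⌈(33·321+294)/653⌉ = ⌈11208/653⌉ − ⌈10887/653⌉ = 18 − 17 = 1
n=34: ⌈(35·321+294)/653⌉ − ⌈(34·321+294)/653⌉ = ⌈11529/653⌉ − ⌈11208/653⌉ = 18 − 18 = 0
n=35: ⌈(36·321+294)/653⌉ − ⌈(35·321+294)/653⌉ = ⌈11850/653⌉ − ⌈11529/653⌉ = 19 − 18 = 1
n=36: ⌈(37·321+294)/653⌉ − ⌈(36·321+294)/653⌉ = ⌈12171/653⌉ − ⌈11850/653⌉ = 19 − 19 = 0
n=37: ⌈(38·321+294)/653⌉ − ⌈(37·321+294)/653⌉ = ⌈12492/653⌉ − ⌈12171/653⌉ = 20 − 19 = 1
n=38: ⌈(39·321+294)/653⌉ − ⌈(38·321+294)/653⌉ = ⌈12813/653⌉ − ⌈12492/653⌉ = 20 − 20 = 0
n=39: ⌈(40·321+294)/653⌉ − ⌈(39·321+294)/653⌉ = ⌈13134/653⌉ − ⌈12813/653⌉ = 21 − 20 = 1
n=40: ⌈(41·321+294)/653⌉ − ⌈(40·321+294)/653⌉ = ⌈13455/653⌉ − ⌈13134/653⌉ = 21 − 21 = 0
n=41: ⌈(42·321+294)/653⌉ − ⌈(41·321+294)/653⌉ = ⌈13776/653⌉ − ⌈13455/653⌉ = 22 − 21 = 1
n=42: ⌈(43·321+294)/653⌉ − ⌈(42·321+294)/653⌉ = ⌈14097/653⌉ − ⌈13776/653⌉ = 22 − 22 = 0
n=43: ⌈(44·321+294)/653⌉ − ⌈(43·321+294)/653⌉ = ⌈14418/653⌉ − ⌈14097/653⌉ = 23 − 22 = 1
n=44: ⌈(45·321+294)/653⌉ − ⌈(44·321+294)/653⌉ = ⌈14739/653⌉ − ⌈14418/653⌉ = 23 − 23 = 0
n=45: ⌈(46·321+294)/653⌉ − ⌈(45·321+294)/653⌉ = ⌈15060/653⌉ − ⌈14739/653⌉ = 24 − 23 = 1
n=46: ⌈(47·321+294)/653⌉ − ⌈(46·321+294)/653⌉ = ⌈15381/653⌉ − ⌈15060/653⌉ = 24 − 24 = 0
n=47: ⌈(48·321+294)/653⌉ − ⌈(47·321+294)/653⌉ = ⌈15702/653⌉ − ⌈15381/653⌉ = 25 − 24 = 1
n=48: ⌈(49·321+294)/653⌉ − ⌈(48·321+294)/653⌉ = ⌈16023/653⌉ − ⌈15702/653⌉ = 25 − 25 = 0
n=49: ⌈(50·321+294)/653⌉ − ⌈(49·321+294)/653⌉ = ⌈16344/653⌉ − ⌈16023/653⌉ = 26 − 25 = 1
n=50: ⌈(51·321+294)/653⌉ − ⌈(50·321+294)/653⌉ = ⌈16665/653⌉ − ⌈16344/653⌉ = 26 − 26 = 0
n=51: ⌈(52·321+294)/653⌉ − ⌈(51·321+294)/653⌉ = ⌈16986/653⌉ − ⌈16665/653⌉ = 27 − 26 = 1
n=52: ⌈(53·321+294)/653⌉ − ⌈(52·321+294)/653⌉ = ⌈17307/653⌉ − ⌈16986/653⌉ = 27 − 27 = 0

01010101010101010101010101010101010101010101010101010


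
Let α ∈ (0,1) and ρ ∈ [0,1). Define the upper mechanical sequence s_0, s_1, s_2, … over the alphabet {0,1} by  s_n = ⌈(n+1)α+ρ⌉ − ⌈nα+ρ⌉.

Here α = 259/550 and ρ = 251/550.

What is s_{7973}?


(n+1)α + ρ = (7974·259 + 251) / 550 = 2065517/550
nα + ρ     = (7973·259 + 251) / 550 = 2065258/550
⌈2065517/550⌉ = 3756,  ⌈2065258/550⌉ = 3756
s_{7973} = 3756 − 3756 = 0

0


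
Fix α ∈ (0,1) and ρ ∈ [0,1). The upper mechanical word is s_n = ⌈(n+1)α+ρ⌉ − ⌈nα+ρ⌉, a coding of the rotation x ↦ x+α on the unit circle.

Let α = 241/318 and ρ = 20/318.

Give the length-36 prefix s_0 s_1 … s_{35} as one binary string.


n=0: ⌈(1·241+20)/318⌉ − ⌈(0·241+20)/318⌉ = ⌈261/318⌉ − ⌈20/318⌉ = 1 − 1 = 0
n=1: ⌈(2·241+20)/318⌉ − ⌈(1·241+20)/318⌉ = ⌈502/318⌉ − ⌈261/318⌉ = 2 − 1 = 1
n=2: ⌈(3·241+20)/318⌉ − ⌈(2·241+20)/318⌉ = ⌈743/318⌉ − ⌈502/318⌉ = 3 − 2 = 1
n=3: ⌈(4·241+20)/318⌉ − ⌈(3·241+20)/318⌉ = ⌈984/318⌉ − ⌈743/318⌉ = 4 − 3 = 1
n=4: ⌈(5·241+20)/318⌉ − ⌈(4·241+20)/318⌉ = ⌈1225/318⌉ − ⌈984/318⌉ = 4 − 4 = 0
n=5: ⌈(6·241+20)/318⌉ − ⌈(5·241+20)/318⌉ = ⌈1466/318⌉ − ⌈1225/318⌉ = 5 − 4 = 1
n=6: ⌈(7·241+20)/318⌉ − ⌈(6·241+20)/318⌉ = ⌈1707/318⌉ − ⌈1466/318⌉ = 6 − 5 = 1
n=7: ⌈(8·241+20)/318⌉ − ⌈(7·241+20)/318⌉ = ⌈1948/318⌉ − ⌈1707/318⌉ = 7 − 6 = 1
n=8: ⌈(9·241+20)/318⌉ − ⌈(8·241+20)/318⌉ = ⌈2189/318⌉ − ⌈1948/318⌉ = 7 − 7 = 0
n=9: ⌈(10·241+20)/318⌉ − ⌈(9·241+20)/318⌉ = ⌈2430/318⌉ − ⌈2189/318⌉ = 8 − 7 = 1
n=10: ⌈(11·241+20)/318⌉ − ⌈(10·241+20)/318⌉ = ⌈2671/318⌉ − ⌈2430/318⌉ = 9 − 8 = 1
n=11: ⌈(12·241+20)/318⌉ − ⌈(11·241+20)/318⌉ = ⌈2912/318⌉ − ⌈2671/318⌉ = 10 − 9 = 1
n=12: ⌈(13·241+20)/318⌉ − ⌈(12·241+20)/318⌉ = ⌈3153/318⌉ − ⌈2912/318⌉ = 10 − 10 = 0
n=13: ⌈(14·241+20)/318⌉ − ⌈(13·241+20)/318⌉ = ⌈3394/318⌉ − ⌈3153/318⌉ = 11 − 10 = 1
n=14: ⌈(15·241+20)/318⌉ − ⌈(14·241+20)/318⌉ = ⌈3635/318⌉ − ⌈3394/318⌉ = 12 − 11 = 1
n=15: ⌈(16·241+20)/318⌉ − ⌈(15·241+20)/318⌉ = ⌈3876/318⌉ − ⌈3635/318⌉ = 13 − 12 = 1
n=16: ⌈(17·241+20)/318⌉ − ⌈(16·241+20)/318⌉ = ⌈4117/318⌉ − ⌈3876/318⌉ = 13 − 13 = 0
n=17: ⌈(18·241+20)/318⌉ − ⌈(17·241+20)/318⌉ = ⌈4358/318⌉ − ⌈4117/318⌉ = 14 − 13 = 1
n=18: ⌈(19·241+20)/318⌉ − ⌈(18·241+20)/318⌉ = ⌈4599/318⌉ − ⌈4358/318⌉ = 15 − 14 = 1
n=19: ⌈(20·241+20)/318⌉ − ⌈(19·241+20)/318⌉ = ⌈4840/318⌉ − ⌈4599/318⌉ = 16 − 15 = 1
n=20: ⌈(21·241+20)/318⌉ − ⌈(20·241+20)/318⌉ = ⌈5081/318⌉ − ⌈4840/318⌉ = 16 − 16 = 0
n=21: ⌈(22·241+20)/318⌉ − ⌈(21·241+20)/318⌉ = ⌈5322/318⌉ − ⌈5081/318⌉ = 17 − 16 = 1
n=22: ⌈(23·241+20)/318⌉ − ⌈(22·241+20)/318⌉ = ⌈5563/318⌉ − ⌈5322/318⌉ = 18 − 17 = 1
n=23: ⌈(24·241+20)/318⌉ − ⌈(23·241+20)/318⌉ = ⌈5804/318⌉ − ⌈5563/318⌉ = 19 − 18 = 1
n=24: ⌈(25·241+20)/318⌉ − ⌈(24·241+20)/318⌉ = ⌈6045/318⌉ − ⌈5804/318⌉ = 20 − 19 = 1
n=25: ⌈(26·241+20)/318⌉ − ⌈(25·241+20)/318⌉ = ⌈6286/318⌉ − ⌈6045/318⌉ = 20 − 20 = 0
n=26: ⌈(27·241+20)/318⌉ − ⌈(26·241+20)/318⌉ = ⌈6527/318⌉ − ⌈6286/318⌉ = 21 − 20 = 1
n=27: ⌈(28·241+20)/318⌉ − ⌈(27·241+20)/318⌉ = ⌈6768/318⌉ − ⌈6527/318⌉ = 22 − 21 = 1
n=28: ⌈(29·241+20)/318⌉ − ⌈(28·241+20)/318⌉ = ⌈7009/318⌉ − ⌈6768/318⌉ = 23 − 22 = 1
n=29: ⌈(30·241+20)/318⌉ − ⌈(29·241+20)/318⌉ = ⌈7250/318⌉ − ⌈7009/318⌉ = 23 − 23 = 0
n=30: ⌈(31·241+20)/318⌉ − ⌈(30·241+20)/318⌉ = ⌈7491/318⌉ − ⌈7250/318⌉ = 24 − 23 = 1
n=31: ⌈(32·241+20)/318⌉ − ⌈(31·241+20)/318⌉ = ⌈7732/318⌉ − ⌈7491/318⌉ = 25 − 24 = 1
n=32: ⌈(33·241+20)/318⌉ − ⌈(32·241+20)/318⌉ = ⌈7973/318⌉ − ⌈7732/318⌉ = 26 − 25 = 1
n=33: ⌈(34·241+20)/318⌉ − ⌈(33·241+20)/318⌉ = ⌈8214/318⌉ − ⌈7973/318⌉ = 26 − 26 = 0
n=34: ⌈(35·241+20)/318⌉ − ⌈(34·241+20)/318⌉ = ⌈8455/318⌉ − ⌈8214/318⌉ = 27 − 26 = 1
n=35: ⌈(36·241+20)/318⌉ − ⌈(35·241+20)/318⌉ = ⌈8696/318⌉ − ⌈8455/318⌉ = 28 − 27 = 1

011101110111011101110111101110111011


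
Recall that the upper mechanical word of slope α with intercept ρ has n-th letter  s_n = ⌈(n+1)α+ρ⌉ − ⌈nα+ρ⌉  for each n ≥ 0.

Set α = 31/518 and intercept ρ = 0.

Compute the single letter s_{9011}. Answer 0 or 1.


(n+1)α + ρ = (9012·31) / 518 = 279372/518
nα + ρ     = (9011·31) / 518 = 279341/518
⌈279372/518⌉ = 540,  ⌈279341/518⌉ = 540
s_{9011} = 540 − 540 = 0

0


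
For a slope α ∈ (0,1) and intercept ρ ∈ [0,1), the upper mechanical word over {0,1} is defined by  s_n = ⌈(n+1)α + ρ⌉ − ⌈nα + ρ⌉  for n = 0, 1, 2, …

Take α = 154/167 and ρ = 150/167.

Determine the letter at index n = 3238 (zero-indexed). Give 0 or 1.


(n+1)α + ρ = (3239·154 + 150) / 167 = 498956/167
nα + ρ     = (3238·154 + 150) / 167 = 498802/167
⌈498956/167⌉ = 2988,  ⌈498802/167⌉ = 2987
s_{3238} = 2988 − 2987 = 1

1


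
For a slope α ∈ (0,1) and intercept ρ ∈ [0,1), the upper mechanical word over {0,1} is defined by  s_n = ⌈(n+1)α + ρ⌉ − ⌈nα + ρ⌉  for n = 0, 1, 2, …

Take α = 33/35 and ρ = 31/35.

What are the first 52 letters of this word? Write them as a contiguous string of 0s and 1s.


n=0: ⌈(1·33+31)/35⌉ − ⌈(0·33+31)/35⌉ = ⌈64/35⌉ − ⌈31/35⌉ = 2 − 1 = 1
n=1: ⌈(2·33+31)/35⌉ − ⌈(1·33+31)/35⌉ = ⌈97/35⌉ − ⌈64/35⌉ = 3 − 2 = 1
n=2: ⌈(3·33+31)/35⌉ − ⌈(2·33+31)/35⌉ = ⌈130/35⌉ − ⌈97/35⌉ = 4 − 3 = 1
n=3: ⌈(4·33+31)/35⌉ − ⌈(3·33+31)/35⌉ = ⌈163/35⌉ − ⌈130/35⌉ = 5 − 4 = 1
n=4: ⌈(5·33+31)/35⌉ − ⌈(4·33+31)/35⌉ = ⌈196/35⌉ − ⌈163/35⌉ = 6 − 5 = 1
n=5: ⌈(6·33+31)/35⌉ − ⌈(5·33+31)/35⌉ = ⌈229/35⌉ − ⌈196/35⌉ = 7 − 6 = 1
n=6: ⌈(7·33+31)/35⌉ − ⌈(6·33+31)/35⌉ = ⌈262/35⌉ − ⌈229/35⌉ = 8 − 7 = 1
n=7: ⌈(8·33+31)/35⌉ − ⌈(7·33+31)/35⌉ = ⌈295/35⌉ − ⌈262/35⌉ = 9 − 8 = 1
n=8: ⌈(9·33+31)/35⌉ − ⌈(8·33+31)/35⌉ = ⌈328/35⌉ − ⌈295/35⌉ = 10 − 9 = 1
n=9: ⌈(10·33+31)/35⌉ − ⌈(9·33+31)/35⌉ = ⌈361/35⌉ − ⌈328/35⌉ = 11 − 10 = 1
n=10: ⌈(11·33+31)/35⌉ − ⌈(10·33+31)/35⌉ = ⌈394/35⌉ − ⌈361/35⌉ = 12 − 11 = 1
n=11: ⌈(12·33+31)/35⌉ − ⌈(11·33+31)/35⌉ = ⌈427/35⌉ − ⌈394/35⌉ = 13 − 12 = 1
n=12: ⌈(13·33+31)/35⌉ − ⌈(12·33+31)/35⌉ = ⌈460/35⌉ − ⌈427/35⌉ = 14 − 13 = 1
n=13: ⌈(14·33+31)/35⌉ − ⌈(13·33+31)/35⌉ = ⌈493/35⌉ − ⌈460/35⌉ = 15 − 14 = 1
n=14: ⌈(15·33+31)/35⌉ − ⌈(14·33+31)/35⌉ = ⌈526/35⌉ − ⌈493/35⌉ = 16 − 15 = 1
n=15: ⌈(16·33+31)/35⌉ − ⌈(15·33+31)/35⌉ = ⌈559/35⌉ − ⌈526/35⌉ = 16 − 16 = 0
n=16: ⌈(17·33+31)/35⌉ − ⌈(16·33+31)/35⌉ = ⌈592/35⌉ − ⌈559/35⌉ = 17 − 16 = 1
n=17: ⌈(18·33+31)/35⌉ − ⌈(17·33+31)/35⌉ = ⌈625/35⌉ − ⌈592/35⌉ = 18 − 17 = 1
n=18: ⌈(19·33+31)/35⌉ − ⌈(18·33+31)/35⌉ = ⌈658/35⌉ − ⌈625/35⌉ = 19 − 18 = 1
n=19: ⌈(20·33+31)/35⌉ − ⌈(19·33+31)/35⌉ = ⌈691/35⌉ − ⌈658/35⌉ = 20 − 19 = 1
n=20: ⌈(21·33+31)/35⌉ − ⌈(20·33+31)/35⌉ = ⌈724/35⌉ − ⌈691/35⌉ = 21 − 20 = 1
n=21: ⌈(22·33+31)/35⌉ − ⌈(21·33+31)/35⌉ = ⌈757/35⌉ − ⌈724/35⌉ = 22 − 21 = 1
n=22: ⌈(23·33+31)/35⌉ − ⌈(22·33+31)/35⌉ = ⌈790/35⌉ − ⌈757/35⌉ = 23 − 22 = 1
n=23: ⌈(24·33+31)/35⌉ − ⌈(23·33+31)/35⌉ = ⌈823/35⌉ − ⌈790/35⌉ = 24 − 23 = 1
n=24: ⌈(25·33+31)/35⌉ − ⌈(24·33+31)/35⌉ = ⌈856/35⌉ − ⌈823/35⌉ = 25 − 24 = 1
n=25: ⌈(26·33+31)/35⌉ − ⌈(25·33+31)/35⌉ = ⌈889/35⌉ − ⌈856/35⌉ = 26 − 25 = 1
n=26: ⌈(27·33+31)/35⌉ − ⌈(26·33+31)/35⌉ = ⌈922/35⌉ − ⌈889/35⌉ = 27 − 26 = 1
n=27: ⌈(28·33+31)/35⌉ − ⌈(27·33+31)/35⌉ = ⌈955/35⌉ − ⌈922/35⌉ = 28 − 27 = 1
n=28: ⌈(29·33+31)/35⌉ − ⌈(28·33+31)/35⌉ = ⌈988/35⌉ − ⌈955/35⌉ = 29 − 28 = 1
n=29: ⌈(30·33+31)/35⌉ − ⌈(29·33+31)/35⌉ = ⌈1021/35⌉ − ⌈988/35⌉ = 30 − 29 = 1
n=30: ⌈(31·33+31)/35⌉ − ⌈(30·33+31)/35⌉ = ⌈1054/35⌉ − ⌈1021/35⌉ = 31 − 30 = 1
n=31: ⌈(32·33+31)/35⌉ − ⌈(31·33+31)/35⌉ = ⌈1087/35⌉ − ⌈1054/35⌉ = 32 − 31 = 1
n=32: ⌈(33·33+31)/35⌉ − ⌈(32·33+31)/35⌉ = ⌈1120/35⌉ − ⌈1087/35⌉ = 32 − 32 = 0
n=33: ⌈(34·33+31)/35⌉ − ⌈(33·33+31)/35⌉ = ⌈1153/35⌉ − ⌈1120/35⌉ = 33 − 32 = 1
n=34: ⌈(35·33+31)/35⌉ − ⌈(34·33+31)/35⌉ = ⌈1186/35⌉ − ⌈1153/35⌉ = 34 − 33 = 1
n=35: ⌈(36·33+31)/35⌉ − ⌈(35·33+31)/35⌉ = ⌈1219/35⌉ − ⌈1186/35⌉ = 35 − 34 = 1
n=36: ⌈(37·33+31)/35⌉ − ⌈(36·33+31)/35⌉ = ⌈1252/35⌉ − ⌈1219/35⌉ = 36 − 35 = 1
n=37: ⌈(38·33+31)/35⌉ − ⌈(37·33+31)/35⌉ = ⌈1285/35⌉ − ⌈1252/35⌉ = 37 − 36 = 1
n=38: ⌈(39·33+31)/35⌉ − ⌈(38·33+31)/35⌉ = ⌈1318/35⌉ − ⌈1285/35⌉ = 38 − 37 = 1
n=39: ⌈(40·33+31)/35⌉ − ⌈(39·33+31)/35⌉ = ⌈1351/35⌉ − ⌈1318/35⌉ = 39 − 38 = 1
n=40: ⌈(41·33+31)/35⌉ − ⌈(40·33+31)/35⌉ = ⌈1384/35⌉ − ⌈1351/35⌉ = 40 − 39 = 1
n=41: ⌈(42·33+31)/35⌉ − ⌈(41·33+31)/35⌉ = ⌈1417/35⌉ − ⌈1384/35⌉ = 41 − 40 = 1
n=42: ⌈(43·33+31)/35⌉ − ⌈(42·33+31)/35⌉ = ⌈1450/35⌉ − ⌈1417/35⌉ = 42 − 41 = 1
n=43: ⌈(44·33+31)/35⌉ − ⌈(43·33+31)/35⌉ = ⌈1483/35⌉ − ⌈1450/35⌉ = 43 − 42 = 1
n=44: ⌈(45·33+31)/35⌉ − ⌈(44·33+31)/35⌉ = ⌈1516/35⌉ − ⌈1483/35⌉ = 44 − 43 = 1
n=45: ⌈(46·33+31)/35⌉ − ⌈(45·33+31)/35⌉ = ⌈1549/35⌉ − ⌈1516/35⌉ = 45 − 44 = 1
n=46: ⌈(47·33+31)/35⌉ − ⌈(46·33+31)/35⌉ = ⌈1582/35⌉ − ⌈1549/35⌉ = 46 − 45 = 1
n=47: ⌈(48·33+31)/35⌉ − ⌈(47·33+31)/35⌉ = ⌈1615/35⌉ − ⌈1582/35⌉ = 47 − 46 = 1
n=48: ⌈(49·33+31)/35⌉ − ⌈(48·33+31)/35⌉ = ⌈1648/35⌉ − ⌈1615/35⌉ = 48 − 47 = 1
n=49: ⌈(50·33+31)/35⌉ − ⌈(49·33+31)/35⌉ = ⌈1681/35⌉ − ⌈1648/35⌉ = 49 − 48 = 1
n=50: ⌈(51·33+31)/35⌉ − ⌈(50·33+31)/35⌉ = ⌈1714/35⌉ − ⌈1681/35⌉ = 49 − 49 = 0
n=51: ⌈(52·33+31)/35⌉ − ⌈(51·33+31)/35⌉ = ⌈1747/35⌉ − ⌈1714/35⌉ = 50 − 49 = 1

1111111111111110111111111111111101111111111111111101


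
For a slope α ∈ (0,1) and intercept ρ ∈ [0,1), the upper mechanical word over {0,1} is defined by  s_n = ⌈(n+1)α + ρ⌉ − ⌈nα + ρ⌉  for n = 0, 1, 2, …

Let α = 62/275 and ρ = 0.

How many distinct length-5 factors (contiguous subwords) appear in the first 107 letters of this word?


t_n = ⌈(n·62)/275⌉ for n = 0 … 107:
  n=0…9: ⌈0/275⌉=0 ⌈62/275⌉=1 ⌈124/275⌉=1 ⌈186/275⌉=1 ⌈248/275⌉=1 ⌈310/275⌉=2 ⌈372/275⌉=2 ⌈434/275⌉=2 ⌈496/275⌉=2 ⌈558/275⌉=3
  n=10…19: ⌈620/275⌉=3 ⌈682/275⌉=3 ⌈744/275⌉=3 ⌈806/275⌉=3 ⌈868/275⌉=4 ⌈930/275⌉=4 ⌈992/275⌉=4 ⌈1054/275⌉=4 ⌈1116/275⌉=5 ⌈1178/275⌉=5
  n=20…29: ⌈1240/275⌉=5 ⌈1302/275⌉=5 ⌈1364/275⌉=5 ⌈1426/275⌉=6 ⌈1488/275⌉=6 ⌈1550/275⌉=6 ⌈1612/275⌉=6 ⌈1674/275⌉=7 ⌈1736/275⌉=7 ⌈1798/275⌉=7
  n=30…39: ⌈1860/275⌉=7 ⌈1922/275⌉=7 ⌈1984/275⌉=8 ⌈2046/275⌉=8 ⌈2108/275⌉=8 ⌈2170/275⌉=8 ⌈2232/275⌉=9 ⌈2294/275⌉=9 ⌈2356/275⌉=9 ⌈2418/275⌉=9
  n=40…49: ⌈2480/275⌉=10 ⌈2542/275⌉=10 ⌈2604/275⌉=10 ⌈2666/275⌉=10 ⌈2728/275⌉=10 ⌈2790/275⌉=11 ⌈2852/275⌉=11 ⌈2914/275⌉=11 ⌈2976/275⌉=11 ⌈3038/275⌉=12
  n=50…59: ⌈3100/275⌉=12 ⌈3162/275⌉=12 ⌈3224/275⌉=12 ⌈3286/275⌉=12 ⌈3348/275⌉=13 ⌈3410/275⌉=13 ⌈3472/275⌉=13 ⌈3534/275⌉=13 ⌈3596/275⌉=14 ⌈3658/275⌉=14
  n=60…69: ⌈3720/275⌉=14 ⌈3782/275⌉=14 ⌈3844/275⌉=14 ⌈3906/275⌉=15 ⌈3968/275⌉=15 ⌈4030/275⌉=15 ⌈4092/275⌉=15 ⌈4154/275⌉=16 ⌈4216/275⌉=16 ⌈4278/275⌉=16
  n=70…79: ⌈4340/275⌉=16 ⌈4402/275⌉=17 ⌈4464/275⌉=17 ⌈4526/275⌉=17 ⌈4588/275⌉=17 ⌈4650/275⌉=17 ⌈4712/275⌉=18 ⌈4774/275⌉=18 ⌈4836/275⌉=18 ⌈4898/275⌉=18
  n=80…89: ⌈4960/275⌉=19 ⌈5022/275⌉=19 ⌈5084/275⌉=19 ⌈5146/275⌉=19 ⌈5208/275⌉=19 ⌈5270/275⌉=20 ⌈5332/275⌉=20 ⌈5394/275⌉=20 ⌈5456/275⌉=20 ⌈5518/275⌉=21
  n=90…99: ⌈5580/275⌉=21 ⌈5642/275⌉=21 ⌈5704/275⌉=21 ⌈5766/275⌉=21 ⌈5828/275⌉=22 ⌈5890/275⌉=22 ⌈5952/275⌉=22 ⌈6014/275⌉=22 ⌈6076/275⌉=23 ⌈6138/275⌉=23
  n=100…107: ⌈6200/275⌉=23 ⌈6262/275⌉=23 ⌈6324/275⌉=23 ⌈6386/275⌉=24 ⌈6448/275⌉=24 ⌈6510/275⌉=24 ⌈6572/275⌉=24 ⌈6634/275⌉=25
s_n = t_(n+1) − t_n for n = 0 … 106 gives
prefix = 10001000100001000100001000100001000100010000100010000100010000100010001000010001000010001000010001000010001
slide a length-5 window over [0..4] … [102..106] (103 windows); first occurrence of each distinct factor:
  [  0..  4] 10001
  [  1..  5] 00010
  [  2..  6] 00100
  [  3..  7] 01000
  [  8.. 12] 10000
  [  9.. 13] 00001
  (the other 97 windows repeat one of these)
distinct factors: {00001, 00010, 00100, 01000, 10000, 10001}
count = 6  (Sturmian bound for length 5 is 6)

6


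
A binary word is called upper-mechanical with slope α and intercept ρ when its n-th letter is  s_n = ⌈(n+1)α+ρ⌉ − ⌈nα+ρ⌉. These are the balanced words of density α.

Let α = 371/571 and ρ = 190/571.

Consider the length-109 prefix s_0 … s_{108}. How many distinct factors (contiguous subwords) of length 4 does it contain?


t_n = ⌈(n·371+190)/571⌉ for n = 0 … 109:
  n=0…9: ⌈190/571⌉=1 ⌈561/571⌉=1 ⌈932/571⌉=2 ⌈1303/571⌉=3 ⌈1674/571⌉=3 ⌈2045/571⌉=4 ⌈2416/571⌉=5 ⌈2787/571⌉=5 ⌈3158/571⌉=6 ⌈3529/571⌉=7
  n=10…19: ⌈3900/571⌉=7 ⌈4271/571⌉=8 ⌈4642/571⌉=9 ⌈5013/571⌉=9 ⌈5384/571⌉=10 ⌈5755/571⌉=11 ⌈6126/571⌉=11 ⌈6497/571⌉=12 ⌈6868/571⌉=13 ⌈7239/571⌉=13
  n=20…29: ⌈7610/571⌉=14 ⌈7981/571⌉=14 ⌈8352/571⌉=15 ⌈8723/571⌉=16 ⌈9094/571⌉=16 ⌈9465/571⌉=17 ⌈9836/571⌉=18 ⌈10207/571⌉=18 ⌈10578/571⌉=19 ⌈10949/571⌉=20
  n=30…39: ⌈11320/571⌉=20 ⌈11691/571⌉=21 ⌈12062/571⌉=22 ⌈12433/571⌉=22 ⌈12804/571⌉=23 ⌈13175/571⌉=24 ⌈13546/571⌉=24 ⌈13917/571⌉=25 ⌈14288/571⌉=26 ⌈14659/571⌉=26
  n=40…49: ⌈15030/571⌉=27 ⌈15401/571⌉=27 ⌈15772/571⌉=28 ⌈16143/571⌉=29 ⌈16514/571⌉=29 ⌈16885/571⌉=30 ⌈17256/571⌉=31 ⌈17627/571⌉=31 ⌈17998/571⌉=32 ⌈18369/571⌉=33
  n=50…59: ⌈18740/571⌉=33 ⌈19111/571⌉=34 ⌈19482/571⌉=35 ⌈19853/571⌉=35 ⌈20224/571⌉=36 ⌈20595/571⌉=37 ⌈20966/571⌉=37 ⌈21337/571⌉=38 ⌈21708/571⌉=39 ⌈22079/571⌉=39
  n=60…69: ⌈22450/571⌉=40 ⌈22821/571⌉=40 ⌈23192/571⌉=41 ⌈23563/571⌉=42 ⌈23934/571⌉=42 ⌈24305/571⌉=43 ⌈24676/571⌉=44 ⌈25047/571⌉=44 ⌈25418/571⌉=45 ⌈25789/571⌉=46
  n=70…79: ⌈26160/571⌉=46 ⌈26531/571⌉=47 ⌈26902/571⌉=48 ⌈27273/571⌉=48 ⌈27644/571⌉=49 ⌈28015/571⌉=50 ⌈28386/571⌉=50 ⌈28757/571⌉=51 ⌈29128/571⌉=52 ⌈29499/571⌉=52
  n=80…89: ⌈29870/571⌉=53 ⌈30241/571⌉=53 ⌈30612/571⌉=54 ⌈30983/571⌉=55 ⌈31354/571⌉=55 ⌈31725/571⌉=56 ⌈32096/571⌉=57 ⌈32467/571⌉=57 ⌈32838/571⌉=58 ⌈33209/571⌉=59
  n=90…99: ⌈33580/571⌉=59 ⌈33951/571⌉=60 ⌈34322/571⌉=61 ⌈34693/571⌉=61 ⌈35064/571⌉=62 ⌈35435/571⌉=63 ⌈35806/571⌉=63 ⌈36177/571⌉=64 ⌈36548/571⌉=65 ⌈36919/571⌉=65
  n=100…109: ⌈37290/571⌉=66 ⌈37661/571⌉=66 ⌈38032/571⌉=67 ⌈38403/571⌉=68 ⌈38774/571⌉=68 ⌈39145/571⌉=69 ⌈39516/571⌉=70 ⌈39887/571⌉=70 ⌈40258/571⌉=71 ⌈40629/571⌉=72
s_n = t_(n+1) − t_n for n = 0 … 108 gives
prefix = 0110110110110110110101101101101101101101011011011011011011010110110110110110110101101101101101101101011011011
slide a length-4 window over [0..3] … [105..108] (106 windows); first occurrence of each distinct factor:
  [  0..  3] 0110
  [  1..  4] 1101
  [  2..  5] 1011
  [ 17.. 20] 1010
  [ 18.. 21] 0101
  (the other 101 windows repeat one of these)
distinct factors: {0101, 0110, 1010, 1011, 1101}
count = 5  (Sturmian bound for length 4 is 5)

5


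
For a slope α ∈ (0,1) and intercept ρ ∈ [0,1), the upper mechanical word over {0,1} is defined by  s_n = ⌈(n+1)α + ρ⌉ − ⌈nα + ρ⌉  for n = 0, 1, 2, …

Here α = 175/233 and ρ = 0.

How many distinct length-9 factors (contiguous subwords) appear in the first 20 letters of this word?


t_n = ⌈(n·175)/233⌉ for n = 0 … 20:
  n=0…9: ⌈0/233⌉=0 ⌈175/233⌉=1 ⌈350/233⌉=2 ⌈525/233⌉=3 ⌈700/233⌉=4 ⌈875/233⌉=4 ⌈1050/233⌉=5 ⌈1225/233⌉=6 ⌈1400/233⌉=7 ⌈1575/233⌉=7
  n=10…19: ⌈1750/233⌉=8 ⌈1925/233⌉=9 ⌈2100/233⌉=10 ⌈2275/233⌉=10 ⌈2450/233⌉=11 ⌈2625/233⌉=12 ⌈2800/233⌉=13 ⌈2975/233⌉=13 ⌈3150/233⌉=14 ⌈3325/233⌉=15
  n=20: ⌈3500/233⌉=16
s_n = t_(n+1) − t_n for n = 0 … 19 gives
prefix = 11110111011101110111
slide a length-9 window over [0..8] … [11..19] (12 windows); first occurrence of each distinct factor:
  [  0..  8] 111101110
  [  1..  9] 111011101
  [  2.. 10] 110111011
  [  3.. 11] 101110111
  [  4.. 12] 011101110
  (the other 7 windows repeat one of these)
distinct factors: {011101110, 101110111, 110111011, 111011101, 111101110}
count = 5  (Sturmian bound for length 9 is 10)

5


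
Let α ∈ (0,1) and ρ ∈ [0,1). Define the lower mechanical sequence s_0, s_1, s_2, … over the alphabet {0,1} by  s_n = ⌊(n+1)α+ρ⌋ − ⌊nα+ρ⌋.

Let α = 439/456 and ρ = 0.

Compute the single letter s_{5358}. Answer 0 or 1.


(n+1)α + ρ = (5359·439) / 456 = 2352601/456
nα + ρ     = (5358·439) / 456 = 2352162/456
⌊2352601/456⌋ = 5159,  ⌊2352162/456⌋ = 5158
s_{5358} = 5159 − 5158 = 1

1


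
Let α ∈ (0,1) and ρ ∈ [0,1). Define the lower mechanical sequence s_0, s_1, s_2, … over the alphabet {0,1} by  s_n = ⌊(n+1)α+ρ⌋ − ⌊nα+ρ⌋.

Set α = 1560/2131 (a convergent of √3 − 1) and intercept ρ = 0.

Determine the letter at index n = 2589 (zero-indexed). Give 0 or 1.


(n+1)α + ρ = (2590·1560) / 2131 = 4040400/2131
nα + ρ     = (2589·1560) / 2131 = 4038840/2131
⌊4040400/2131⌋ = 1896,  ⌊4038840/2131⌋ = 1895
s_{2589} = 1896 − 1895 = 1

1


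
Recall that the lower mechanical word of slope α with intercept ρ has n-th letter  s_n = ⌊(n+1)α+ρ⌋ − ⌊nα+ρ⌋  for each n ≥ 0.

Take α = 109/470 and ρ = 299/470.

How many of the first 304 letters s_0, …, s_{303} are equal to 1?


71

#1s = Σ_{n=0}^{303} s_n = Σ_{n=0}^{303} (⌊(n+1)α+ρ⌋ − ⌊nα+ρ⌋)
the sum telescopes: every ⌊nα+ρ⌋ with 0 < n < 304 appears once with + and once with −, leaving ⌊304α+ρ⌋ − ⌊0·α+ρ⌋
304α + ρ = (304·109 + 299) / 470 = 33435/470
ρ = 299/470
⌊33435/470⌋ = 71,  ⌊299/470⌋ = 0
#1s = 71 − 0 = 71


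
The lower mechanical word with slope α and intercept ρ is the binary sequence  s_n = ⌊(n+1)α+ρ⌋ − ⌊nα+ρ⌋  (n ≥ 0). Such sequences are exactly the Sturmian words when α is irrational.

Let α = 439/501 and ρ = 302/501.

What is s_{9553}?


1

(n+1)α + ρ = (9554·439 + 302) / 501 = 4194508/501
nα + ρ     = (9553·439 + 302) / 501 = 4194069/501
⌊4194508/501⌋ = 8372,  ⌊4194069/501⌋ = 8371
s_{9553} = 8372 − 8371 = 1


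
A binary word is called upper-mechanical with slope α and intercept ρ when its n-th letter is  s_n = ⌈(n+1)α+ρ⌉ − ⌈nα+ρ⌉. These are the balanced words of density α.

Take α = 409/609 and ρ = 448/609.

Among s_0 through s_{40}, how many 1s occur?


#1s = Σ_{n=0}^{40} s_n = Σ_{n=0}^{40} (⌈(n+1)α+ρ⌉ − ⌈nα+ρ⌉)
the sum telescopes: every ⌈nα+ρ⌉ with 0 < n < 41 appears once with + and once with −, leaving ⌈41α+ρ⌉ − ⌈0·α+ρ⌉
41α + ρ = (41·409 + 448) / 609 = 17217/609
ρ = 448/609
⌈17217/609⌉ = 29,  ⌈448/609⌉ = 1
#1s = 29 − 1 = 28

28
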